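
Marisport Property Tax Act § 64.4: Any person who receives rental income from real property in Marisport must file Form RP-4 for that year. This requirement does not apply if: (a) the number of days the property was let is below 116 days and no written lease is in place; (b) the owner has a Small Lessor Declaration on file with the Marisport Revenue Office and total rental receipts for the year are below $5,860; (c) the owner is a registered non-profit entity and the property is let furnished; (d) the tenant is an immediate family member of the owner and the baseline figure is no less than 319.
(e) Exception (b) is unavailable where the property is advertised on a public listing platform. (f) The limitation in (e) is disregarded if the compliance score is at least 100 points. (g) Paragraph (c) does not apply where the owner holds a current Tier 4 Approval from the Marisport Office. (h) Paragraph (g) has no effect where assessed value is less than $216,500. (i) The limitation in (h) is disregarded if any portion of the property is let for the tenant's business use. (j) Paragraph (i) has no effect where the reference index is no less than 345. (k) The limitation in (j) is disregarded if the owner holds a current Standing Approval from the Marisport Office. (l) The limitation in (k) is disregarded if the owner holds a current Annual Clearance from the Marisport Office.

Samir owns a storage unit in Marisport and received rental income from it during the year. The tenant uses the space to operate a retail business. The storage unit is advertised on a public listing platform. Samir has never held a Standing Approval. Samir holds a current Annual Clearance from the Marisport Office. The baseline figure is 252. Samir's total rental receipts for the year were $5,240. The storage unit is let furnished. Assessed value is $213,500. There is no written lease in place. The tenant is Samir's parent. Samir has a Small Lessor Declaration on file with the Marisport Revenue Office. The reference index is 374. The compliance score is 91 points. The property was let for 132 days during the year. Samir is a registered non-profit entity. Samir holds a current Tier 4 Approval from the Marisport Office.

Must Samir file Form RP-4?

Exception (a) requires that the number of days the property was let is below 116 days; but the number of days the property was let is 132 days, not below 116 days, so (a) is unavailable.
All of (b)'s requirements are met (a Small Lessor Declaration is on file; total rental receipts for the year are $5,240, below the $5,860 limit). However, paragraphs (e)–(f) must be considered: (e) operates — the property is publicly advertised. (f) is inapplicable (the compliance score is 91 points, short of 100 points), so (e) stands. Exception (b) does not apply.
Exception (c) is satisfied on its face — Samir is a registered non-profit; the property is let furnished. As to paragraphs (g)–(l): (g) would limit (c) — a current Tier 4 Approval is held — but (h) sets (g) aside: (h) operates against (g): assessed value is $213,500, less than the $216,500 limit. (i) applies (the space is let for business use), but is displaced by (j): (j) operates against (i): the reference index is 374, meeting the 345 threshold. (k) is inapplicable (no current Standing Approval is held), so (j) stands. (c) remains available.
Exception (d) fails — the baseline figure is 252, short of 319.

No — exception (c) applies; Samir is not required to file Form RP-4.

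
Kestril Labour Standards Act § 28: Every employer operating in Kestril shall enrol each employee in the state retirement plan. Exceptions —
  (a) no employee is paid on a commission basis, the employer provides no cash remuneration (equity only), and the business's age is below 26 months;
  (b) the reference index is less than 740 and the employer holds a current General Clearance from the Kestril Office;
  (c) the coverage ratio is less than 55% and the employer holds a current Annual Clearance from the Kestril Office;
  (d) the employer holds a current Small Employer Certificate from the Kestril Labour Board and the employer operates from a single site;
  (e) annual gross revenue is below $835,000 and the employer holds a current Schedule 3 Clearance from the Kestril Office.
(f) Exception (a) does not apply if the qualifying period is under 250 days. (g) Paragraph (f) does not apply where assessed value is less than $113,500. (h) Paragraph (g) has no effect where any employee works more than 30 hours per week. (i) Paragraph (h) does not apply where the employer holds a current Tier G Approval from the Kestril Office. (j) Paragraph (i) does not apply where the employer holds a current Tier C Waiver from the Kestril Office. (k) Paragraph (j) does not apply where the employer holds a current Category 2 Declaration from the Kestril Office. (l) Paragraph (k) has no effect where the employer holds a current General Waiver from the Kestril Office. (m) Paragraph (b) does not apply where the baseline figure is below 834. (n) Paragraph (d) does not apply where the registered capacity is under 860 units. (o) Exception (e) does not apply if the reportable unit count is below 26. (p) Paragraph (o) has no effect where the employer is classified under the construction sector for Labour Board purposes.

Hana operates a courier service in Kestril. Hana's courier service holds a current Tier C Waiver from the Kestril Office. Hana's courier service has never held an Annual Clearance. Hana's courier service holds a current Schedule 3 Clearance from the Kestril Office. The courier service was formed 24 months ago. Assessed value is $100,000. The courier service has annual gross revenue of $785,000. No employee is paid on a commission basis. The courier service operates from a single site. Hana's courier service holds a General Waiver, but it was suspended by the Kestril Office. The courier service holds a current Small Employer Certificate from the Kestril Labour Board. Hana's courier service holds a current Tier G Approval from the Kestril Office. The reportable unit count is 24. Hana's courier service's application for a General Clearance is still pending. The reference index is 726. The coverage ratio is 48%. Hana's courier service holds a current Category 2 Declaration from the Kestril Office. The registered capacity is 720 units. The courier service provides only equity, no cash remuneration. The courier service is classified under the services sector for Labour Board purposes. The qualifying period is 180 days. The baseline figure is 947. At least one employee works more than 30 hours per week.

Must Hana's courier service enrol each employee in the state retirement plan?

No — exception (a) applies; Hana's courier service is not required to enrol each employee in the state retirement plan.

Exception (a)'s conditions are all satisfied: no employee is paid on commission; remuneration is equity-only; the business's age is 24 months, below the 26 months limit. Under paragraphs (f)–(l): (f) would limit (a) — the qualifying period is 180 days, under the 250 days limit — but (g) sets (f) aside: (g) is triggered — assessed value is $100,000, less than the $113,500 limit. (h) would limit (g) — at least one employee exceeds 30 hours/week — but (i) sets (h) aside: (i) is engaged — a current Tier G Approval is held. (j) operates (a current Tier C Waiver is held), but yields to (k): (k) operates against (j): a current Category 2 Declaration is held. (l) does not operate here (no current General Waiver is held), so (k) stands. Exception (a) stands.
Exception (b) does not apply: the General Clearance is not current.
Exception (c) requires that the employer holds a current Annual Clearance from the Kestril Office; but there is no Annual Clearance in force, so (c) is unavailable.
All of (d)'s requirements are met (a current Small Employer Certificate is held; the employer operates from a single site). But: (n) operates against (d): the registered capacity is 720 units, under the 860 units limit. So (d) is unavailable.
All of (e)'s requirements are met (annual gross revenue is $785,000, below the $835,000 limit; a current Schedule 3 Clearance is held). But: (o) operates against (e): the reportable unit count is 24, below the 26 limit. (p) is inapplicable (the courier service is classified under the services sector), so (o) stands. (e) is therefore removed.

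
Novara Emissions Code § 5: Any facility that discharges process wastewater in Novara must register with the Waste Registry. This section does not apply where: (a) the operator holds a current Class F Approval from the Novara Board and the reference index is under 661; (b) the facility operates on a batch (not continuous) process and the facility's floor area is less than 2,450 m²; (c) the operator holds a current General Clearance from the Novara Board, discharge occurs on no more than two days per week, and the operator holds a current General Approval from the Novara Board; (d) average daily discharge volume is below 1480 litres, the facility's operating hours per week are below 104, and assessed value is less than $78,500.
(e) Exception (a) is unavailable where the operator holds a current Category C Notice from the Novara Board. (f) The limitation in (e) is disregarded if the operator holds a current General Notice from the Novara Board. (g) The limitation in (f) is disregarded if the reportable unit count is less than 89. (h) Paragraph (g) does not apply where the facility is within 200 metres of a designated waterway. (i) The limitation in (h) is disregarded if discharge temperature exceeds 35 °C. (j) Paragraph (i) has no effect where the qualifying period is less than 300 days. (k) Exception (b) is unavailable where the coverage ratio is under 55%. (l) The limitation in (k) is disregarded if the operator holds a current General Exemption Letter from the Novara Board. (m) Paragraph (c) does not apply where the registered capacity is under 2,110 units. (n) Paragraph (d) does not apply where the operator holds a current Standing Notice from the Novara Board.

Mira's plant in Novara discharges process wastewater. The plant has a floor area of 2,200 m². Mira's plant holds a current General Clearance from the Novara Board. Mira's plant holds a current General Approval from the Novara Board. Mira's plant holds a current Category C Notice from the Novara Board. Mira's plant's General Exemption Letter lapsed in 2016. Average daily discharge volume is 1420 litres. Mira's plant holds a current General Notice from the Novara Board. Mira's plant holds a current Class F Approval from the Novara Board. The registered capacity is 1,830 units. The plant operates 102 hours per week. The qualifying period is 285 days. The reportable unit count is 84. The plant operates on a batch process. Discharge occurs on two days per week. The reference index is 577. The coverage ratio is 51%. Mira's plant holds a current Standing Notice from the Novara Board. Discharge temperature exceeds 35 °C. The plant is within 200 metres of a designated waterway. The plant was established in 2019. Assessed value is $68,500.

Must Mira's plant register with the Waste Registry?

All of (a)'s requirements are met (a current Class F Approval is held; the reference index is 577, under the 661 limit). As to paragraphs (e)–(j): (e) would limit (a) — a current Category C Notice is held — but (f) sets (e) aside: (f) operates — a current General Notice is held. (g) operates (the reportable unit count is 84, less than the 89 limit), but is overridden by (h): (h) operates against (g): the plant is within 200 m of a designated waterway. (i) would limit (h) — discharge temperature exceeds 35 °C — but (j) sets (i) aside: (j) is engaged — the qualifying period is 285 days, less than the 300 days limit. So (a) applies.
Exception (b): the facility operates on a batch process; the facility's floor area is 2,200 m², less than the 2,450 m² limit — every condition holds. But: (k) is engaged — the coverage ratio is 51%, under the 55% limit. (l) is inapplicable (there is no General Exemption Letter in force), so (k) stands. So (b) is unavailable.
Exception (c)'s conditions are all satisfied: a current General Clearance is held; discharge occurs on no more than two days per week; a current General Approval is held. Turning to paragraph (m): (m) operates — the registered capacity is 1,830 units, under the 2,110 units limit. (c) is therefore removed.
All of (d)'s requirements are met (average daily discharge volume is 1420 litres, below the 1480 litres limit; the facility's operating hours per week are 102, below the 104 limit; assessed value is $68,500, less than the $78,500 limit). But: (n) operates — a current Standing Notice is held. So (d) is unavailable.

No — exception (a) applies; Mira's plant is not required to register with the Waste Registry.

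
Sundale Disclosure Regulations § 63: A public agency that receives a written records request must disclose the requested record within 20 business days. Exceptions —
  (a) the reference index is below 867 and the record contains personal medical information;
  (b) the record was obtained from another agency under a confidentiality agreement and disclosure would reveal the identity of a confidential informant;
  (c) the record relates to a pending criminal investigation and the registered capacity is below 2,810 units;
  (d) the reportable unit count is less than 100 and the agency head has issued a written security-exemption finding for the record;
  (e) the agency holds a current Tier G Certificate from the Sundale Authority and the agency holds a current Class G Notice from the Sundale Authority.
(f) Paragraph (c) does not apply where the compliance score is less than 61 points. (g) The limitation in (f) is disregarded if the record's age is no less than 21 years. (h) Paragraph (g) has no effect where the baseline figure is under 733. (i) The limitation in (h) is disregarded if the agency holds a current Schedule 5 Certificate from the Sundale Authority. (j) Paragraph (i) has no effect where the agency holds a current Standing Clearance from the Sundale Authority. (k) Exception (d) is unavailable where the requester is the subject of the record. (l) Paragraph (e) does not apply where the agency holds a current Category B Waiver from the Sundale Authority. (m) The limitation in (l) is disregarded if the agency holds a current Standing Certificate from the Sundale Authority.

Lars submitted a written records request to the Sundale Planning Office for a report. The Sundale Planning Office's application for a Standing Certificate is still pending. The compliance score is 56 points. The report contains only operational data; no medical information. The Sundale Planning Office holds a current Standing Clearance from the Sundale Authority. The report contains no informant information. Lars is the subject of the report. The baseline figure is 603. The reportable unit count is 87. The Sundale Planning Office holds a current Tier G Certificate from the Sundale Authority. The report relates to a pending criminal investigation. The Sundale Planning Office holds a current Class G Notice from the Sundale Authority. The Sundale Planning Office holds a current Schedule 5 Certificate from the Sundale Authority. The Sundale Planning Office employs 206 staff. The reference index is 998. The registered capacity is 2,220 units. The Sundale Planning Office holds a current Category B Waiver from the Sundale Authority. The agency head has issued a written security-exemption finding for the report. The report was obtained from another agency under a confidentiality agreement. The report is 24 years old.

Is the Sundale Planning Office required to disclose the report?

Yes — the Sundale Planning Office must disclose the report.

Exception (a) does not apply: the reference index is 998, not below 867.
Exception (b) requires that disclosure would reveal the identity of a confidential informant; but the report contains no informant information, so (b) is unavailable.
Exception (c)'s conditions are all satisfied: the report relates to a pending investigation; the registered capacity is 2,220 units, below the 2,810 units limit. But: (f) operates against (c): the compliance score is 56 points, less than the 61 points limit. (g) would limit (f) — the record's age is 24 years, meeting the 21 years threshold — but (h) sets (g) aside: (h) operates against (g): the baseline figure is 603, under the 733 limit. (i) applies (a current Schedule 5 Certificate is held), but yields to (j): (j) operates — a current Standing Clearance is held. Exception (c) does not apply.
Exception (d) is satisfied on its face — the reportable unit count is 87, less than the 100 limit; a written security-exemption finding has been issued. But: (k) operates against (d): Lars is the subject of the report. So (d) is unavailable.
Exception (e)'s conditions are all satisfied: a current Tier G Certificate is held; a current Class G Notice is held. But applying paragraphs (l)–(m): (l) is engaged — a current Category B Waiver is held. (m), which would lift (l), is inapplicable — no current Standing Certificate is held. So (e) is unavailable.
None of the exceptions is available; § 63 applies in full.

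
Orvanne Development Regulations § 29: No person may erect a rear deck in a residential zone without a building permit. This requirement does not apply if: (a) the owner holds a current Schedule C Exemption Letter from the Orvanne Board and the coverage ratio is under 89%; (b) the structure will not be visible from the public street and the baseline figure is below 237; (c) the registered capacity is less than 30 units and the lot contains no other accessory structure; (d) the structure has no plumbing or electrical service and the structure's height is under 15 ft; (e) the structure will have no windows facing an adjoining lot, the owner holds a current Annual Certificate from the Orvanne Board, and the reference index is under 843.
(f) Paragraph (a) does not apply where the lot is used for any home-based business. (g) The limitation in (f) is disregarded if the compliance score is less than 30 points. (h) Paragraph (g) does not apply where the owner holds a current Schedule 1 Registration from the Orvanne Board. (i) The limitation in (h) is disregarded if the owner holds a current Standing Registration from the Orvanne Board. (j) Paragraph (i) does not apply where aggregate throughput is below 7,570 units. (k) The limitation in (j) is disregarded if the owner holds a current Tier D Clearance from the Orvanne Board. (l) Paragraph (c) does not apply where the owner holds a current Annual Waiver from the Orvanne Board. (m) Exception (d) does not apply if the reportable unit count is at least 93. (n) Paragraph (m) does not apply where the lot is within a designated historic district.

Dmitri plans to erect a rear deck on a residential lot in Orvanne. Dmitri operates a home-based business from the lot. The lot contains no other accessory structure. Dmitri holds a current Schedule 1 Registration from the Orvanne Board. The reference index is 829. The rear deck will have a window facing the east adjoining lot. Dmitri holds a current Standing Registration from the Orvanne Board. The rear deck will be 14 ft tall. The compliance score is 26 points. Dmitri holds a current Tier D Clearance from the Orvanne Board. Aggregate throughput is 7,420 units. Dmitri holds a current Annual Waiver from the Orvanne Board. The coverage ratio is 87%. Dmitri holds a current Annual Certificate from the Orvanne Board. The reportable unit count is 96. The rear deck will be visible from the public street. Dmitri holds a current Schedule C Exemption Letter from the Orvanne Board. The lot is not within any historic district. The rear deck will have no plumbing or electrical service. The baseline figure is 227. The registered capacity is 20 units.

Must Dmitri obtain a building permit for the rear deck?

Exception (a) is satisfied on its face — a current Schedule C Exemption Letter is held; the coverage ratio is 87%, under the 89% limit. Considering the limiting provisions: (f) is engaged (a home-based business operates on the lot), but is displaced by (g): (g) applies — the compliance score is 26 points, less than the 30 points limit. (h) is triggered (a current Schedule 1 Registration is held), but is overridden by (i): (i) operates against (h): a current Standing Registration is held. (j) operates (aggregate throughput is 7,420 units, below the 7,570 units limit), but is itself disapplied by (k): (k) operates against (j): a current Tier D Clearance is held. (a) remains available.
Exception (b) fails — the structure will be visible from the street.
Exception (c)'s conditions are all satisfied: the registered capacity is 20 units, less than the 30 units limit; the lot has no other accessory structure. However, paragraph (l) must be considered: (l) applies — a current Annual Waiver is held. So (c) is unavailable.
Exception (d) is satisfied on its face — there is no plumbing or electrical service; the structure's height is 14 ft, under the 15 ft limit. But: (m) operates — the reportable unit count is 96, meeting the 93 threshold. (n), which would lift (m), does not operate here — the lot is not in a historic district. So (d) is unavailable.
Exception (e) fails — a window faces an adjoining lot.

No — exception (a) applies; Dmitri does not need a building permit.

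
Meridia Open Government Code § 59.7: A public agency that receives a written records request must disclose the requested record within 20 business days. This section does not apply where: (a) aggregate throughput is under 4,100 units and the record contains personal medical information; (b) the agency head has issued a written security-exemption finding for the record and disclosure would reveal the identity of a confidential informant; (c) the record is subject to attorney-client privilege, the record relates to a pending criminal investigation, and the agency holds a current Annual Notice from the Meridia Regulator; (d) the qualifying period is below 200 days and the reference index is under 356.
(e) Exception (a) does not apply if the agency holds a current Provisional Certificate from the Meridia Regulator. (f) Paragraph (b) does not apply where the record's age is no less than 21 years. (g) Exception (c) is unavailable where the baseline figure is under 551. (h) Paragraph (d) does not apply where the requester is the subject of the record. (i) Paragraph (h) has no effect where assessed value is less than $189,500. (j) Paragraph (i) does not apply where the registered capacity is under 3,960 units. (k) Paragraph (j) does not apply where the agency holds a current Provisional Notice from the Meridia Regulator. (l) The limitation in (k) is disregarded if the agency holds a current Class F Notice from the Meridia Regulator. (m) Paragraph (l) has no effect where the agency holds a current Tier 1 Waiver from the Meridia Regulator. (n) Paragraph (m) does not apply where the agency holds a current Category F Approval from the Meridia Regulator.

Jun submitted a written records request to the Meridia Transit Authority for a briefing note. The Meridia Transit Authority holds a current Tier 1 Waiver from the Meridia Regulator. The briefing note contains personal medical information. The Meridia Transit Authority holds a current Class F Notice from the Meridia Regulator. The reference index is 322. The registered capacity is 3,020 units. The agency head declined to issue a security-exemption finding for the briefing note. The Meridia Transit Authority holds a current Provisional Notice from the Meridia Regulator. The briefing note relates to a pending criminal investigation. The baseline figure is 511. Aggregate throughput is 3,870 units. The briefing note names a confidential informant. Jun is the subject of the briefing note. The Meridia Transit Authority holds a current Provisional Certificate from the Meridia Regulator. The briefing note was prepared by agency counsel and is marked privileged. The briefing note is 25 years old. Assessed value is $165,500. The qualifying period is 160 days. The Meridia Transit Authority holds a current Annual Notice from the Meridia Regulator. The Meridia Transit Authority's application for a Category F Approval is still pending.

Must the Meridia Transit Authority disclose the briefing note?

All of (a)'s requirements are met (aggregate throughput is 3,870 units, under the 4,100 units limit; the briefing note contains personal medical information). But applying paragraph (e): (e) operates against (a): a current Provisional Certificate is held. So (a) is unavailable.
Exception (b) does not apply: the agency head declined to issue a security-exemption finding.
Exception (c) is satisfied on its face — the briefing note is privileged; the briefing note relates to a pending investigation; a current Annual Notice is held. But: (g) operates against (c): the baseline figure is 511, under the 551 limit. So (c) is unavailable.
All of (d)'s requirements are met (the qualifying period is 160 days, below the 200 days limit; the reference index is 322, under the 356 limit). Under paragraphs (h)–(n): (h) applies (Jun is the subject of the briefing note), but yields to (i): (i) is triggered — assessed value is $165,500, less than the $189,500 limit. (j) applies (the registered capacity is 3,020 units, under the 3,960 units limit), but is set aside by (k): (k) operates against (j): a current Provisional Notice is held. (l) is triggered (a current Class F Notice is held), but is itself disapplied by (m): (m) operates against (l): a current Tier 1 Waiver is held. (n), which would lift (m), is not triggered — no current Category F Approval is held. (d) remains available.

No — exception (d) applies; the Meridia Transit Authority is not required to disclose the briefing note.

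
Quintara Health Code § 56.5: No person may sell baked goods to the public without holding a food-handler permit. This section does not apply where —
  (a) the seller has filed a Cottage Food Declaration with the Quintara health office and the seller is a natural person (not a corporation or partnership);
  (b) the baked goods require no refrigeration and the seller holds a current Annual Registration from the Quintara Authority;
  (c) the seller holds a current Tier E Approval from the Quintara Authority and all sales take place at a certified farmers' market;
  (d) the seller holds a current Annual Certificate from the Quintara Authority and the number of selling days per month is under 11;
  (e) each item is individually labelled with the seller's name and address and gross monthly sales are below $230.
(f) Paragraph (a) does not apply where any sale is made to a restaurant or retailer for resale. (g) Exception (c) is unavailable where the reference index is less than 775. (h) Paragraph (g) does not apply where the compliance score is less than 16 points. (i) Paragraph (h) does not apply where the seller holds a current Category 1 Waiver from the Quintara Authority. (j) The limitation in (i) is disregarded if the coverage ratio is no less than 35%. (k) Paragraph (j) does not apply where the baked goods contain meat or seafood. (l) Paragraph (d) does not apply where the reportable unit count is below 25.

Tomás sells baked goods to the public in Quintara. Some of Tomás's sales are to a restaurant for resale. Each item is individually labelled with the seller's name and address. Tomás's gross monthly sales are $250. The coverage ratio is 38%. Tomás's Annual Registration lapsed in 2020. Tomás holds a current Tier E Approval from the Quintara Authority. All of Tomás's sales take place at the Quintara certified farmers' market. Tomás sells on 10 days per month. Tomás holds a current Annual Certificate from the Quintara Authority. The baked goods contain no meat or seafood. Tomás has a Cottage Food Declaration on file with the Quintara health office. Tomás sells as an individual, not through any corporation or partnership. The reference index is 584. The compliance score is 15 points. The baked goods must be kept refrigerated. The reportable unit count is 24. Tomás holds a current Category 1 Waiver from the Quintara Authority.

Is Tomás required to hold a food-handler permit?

Exception (a): a Cottage Food Declaration is on file; the seller is a natural person — every condition holds. However, paragraph (f) must be considered: (f) operates against (a): some sales are to a restaurant for resale. (a) is therefore removed.
Exception (b) fails — the baked goods require refrigeration.
Exception (c)'s conditions are all satisfied: a current Tier E Approval is held; all sales are at a certified farmers' market. Under paragraphs (g)–(k): (g) would limit (c) — the reference index is 584, less than the 775 limit — but (h) sets (g) aside: (h) operates against (g): the compliance score is 15 points, less than the 16 points limit. (i) is engaged (a current Category 1 Waiver is held), but is displaced by (j): (j) operates against (i): the coverage ratio is 38%, meeting the 35% threshold. (k), which would lift (j), is not engaged — the baked goods contain no meat or seafood. Exception (c) stands.
Exception (d)'s conditions are all satisfied: a current Annual Certificate is held; the number of selling days per month is 10, under the 11 limit. But: (l) operates against (d): the reportable unit count is 24, below the 25 limit. (d) is therefore removed.
Exception (e) requires that gross monthly sales are below $230; but gross monthly sales are $250, not below $230, so (e) is unavailable.

No — exception (c) applies; Tomás is not required to hold a food-handler permit.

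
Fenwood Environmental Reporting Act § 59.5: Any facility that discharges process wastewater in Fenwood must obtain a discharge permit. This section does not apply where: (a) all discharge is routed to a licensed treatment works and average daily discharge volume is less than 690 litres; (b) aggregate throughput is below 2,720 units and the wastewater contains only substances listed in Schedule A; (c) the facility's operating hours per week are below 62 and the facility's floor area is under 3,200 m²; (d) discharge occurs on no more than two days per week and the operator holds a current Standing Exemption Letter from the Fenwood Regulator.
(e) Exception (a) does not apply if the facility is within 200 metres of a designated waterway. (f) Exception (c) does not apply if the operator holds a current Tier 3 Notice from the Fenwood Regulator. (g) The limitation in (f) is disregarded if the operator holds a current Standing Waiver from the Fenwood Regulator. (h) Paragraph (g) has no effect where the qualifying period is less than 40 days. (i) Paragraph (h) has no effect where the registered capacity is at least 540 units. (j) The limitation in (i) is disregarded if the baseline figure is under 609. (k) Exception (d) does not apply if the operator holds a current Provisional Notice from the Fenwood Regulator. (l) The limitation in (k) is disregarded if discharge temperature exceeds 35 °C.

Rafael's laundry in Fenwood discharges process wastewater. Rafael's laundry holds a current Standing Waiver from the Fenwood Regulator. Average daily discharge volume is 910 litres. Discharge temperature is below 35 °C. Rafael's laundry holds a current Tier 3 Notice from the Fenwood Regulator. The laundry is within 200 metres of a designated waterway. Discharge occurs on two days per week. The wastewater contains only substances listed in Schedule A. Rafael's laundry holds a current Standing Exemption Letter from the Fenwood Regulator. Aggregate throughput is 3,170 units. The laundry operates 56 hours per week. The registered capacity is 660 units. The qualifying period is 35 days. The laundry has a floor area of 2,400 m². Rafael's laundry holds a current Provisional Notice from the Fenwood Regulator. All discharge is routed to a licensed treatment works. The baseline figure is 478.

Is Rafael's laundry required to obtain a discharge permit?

Exception (a) fails — average daily discharge volume is 910 litres, not less than 690 litres.
Exception (b) does not apply: aggregate throughput is 3,170 units, not below 2,720 units.
Exception (c): the facility's operating hours per week are 56, below the 62 limit; the facility's floor area is 2,400 m², under the 3,200 m² limit — every condition holds. But applying paragraphs (f)–(j): (f) operates against (c): a current Tier 3 Notice is held. (g) would limit (f) — a current Standing Waiver is held — but (h) sets (g) aside: (h) is engaged — the qualifying period is 35 days, less than the 40 days limit. (i) would limit (h) — the registered capacity is 660 units, meeting the 540 units threshold — but (j) sets (i) aside: (j) applies — the baseline figure is 478, under the 609 limit. So (c) is unavailable.
Exception (d): discharge occurs on no more than two days per week; a current Standing Exemption Letter is held — every condition holds. But applying paragraphs (k)–(l): (k) operates — a current Provisional Notice is held. (l), which would lift (k), is not engaged — discharge temperature is below 35 °C. (d) is therefore removed.
No exception applies. The general rule governs.

Yes — Rafael's laundry must obtain a discharge permit.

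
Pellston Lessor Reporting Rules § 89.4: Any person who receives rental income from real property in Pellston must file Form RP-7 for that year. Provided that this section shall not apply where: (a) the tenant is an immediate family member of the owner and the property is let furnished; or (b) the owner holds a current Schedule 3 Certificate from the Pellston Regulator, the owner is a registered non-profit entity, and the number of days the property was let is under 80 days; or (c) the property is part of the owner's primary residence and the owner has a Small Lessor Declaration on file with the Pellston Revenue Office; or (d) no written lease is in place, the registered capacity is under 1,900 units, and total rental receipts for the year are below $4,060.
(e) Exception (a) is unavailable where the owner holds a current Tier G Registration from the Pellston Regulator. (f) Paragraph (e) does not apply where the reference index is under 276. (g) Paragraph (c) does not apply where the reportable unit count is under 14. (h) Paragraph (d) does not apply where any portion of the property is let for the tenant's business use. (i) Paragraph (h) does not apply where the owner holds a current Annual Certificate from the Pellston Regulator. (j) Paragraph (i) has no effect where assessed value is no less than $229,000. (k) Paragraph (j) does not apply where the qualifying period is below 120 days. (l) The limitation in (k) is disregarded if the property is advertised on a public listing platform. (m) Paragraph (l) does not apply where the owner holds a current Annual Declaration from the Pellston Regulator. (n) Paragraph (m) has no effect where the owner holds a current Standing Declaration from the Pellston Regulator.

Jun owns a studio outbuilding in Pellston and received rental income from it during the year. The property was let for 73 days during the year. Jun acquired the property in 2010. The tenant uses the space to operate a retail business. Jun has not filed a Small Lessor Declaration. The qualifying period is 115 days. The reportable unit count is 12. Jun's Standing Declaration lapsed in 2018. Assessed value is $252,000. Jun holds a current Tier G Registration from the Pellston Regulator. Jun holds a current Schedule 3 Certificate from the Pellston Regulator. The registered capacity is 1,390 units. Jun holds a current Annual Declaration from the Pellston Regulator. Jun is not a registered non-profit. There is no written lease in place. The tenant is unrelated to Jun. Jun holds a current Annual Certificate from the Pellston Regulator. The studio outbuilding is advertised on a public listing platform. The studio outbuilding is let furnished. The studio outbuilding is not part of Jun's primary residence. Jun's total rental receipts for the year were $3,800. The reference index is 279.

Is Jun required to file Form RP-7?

No — exception (d) applies; Jun is not required to file Form RP-7.

Exception (a) requires that the tenant is an immediate family member of the owner; but the tenant is unrelated to the owner, so (a) is unavailable.
Exception (b) requires that the owner is a registered non-profit entity; but Jun is not a registered non-profit, so (b) is unavailable.
Exception (c) does not apply: the studio outbuilding is not part of the primary residence.
Exception (d)'s conditions are all satisfied: there is no written lease; the registered capacity is 1,390 units, under the 1,900 units limit; total rental receipts for the year are $3,800, below the $4,060 limit. Considering the limiting provisions: (h) would limit (d) — the space is let for business use — but (i) sets (h) aside: (i) operates against (h): a current Annual Certificate is held. (j) would limit (i) — assessed value is $252,000, meeting the $229,000 threshold — but (k) sets (j) aside: (k) operates against (j): the qualifying period is 115 days, below the 120 days limit. (l) applies (the property is publicly advertised), but is overridden by (m): (m) operates — a current Annual Declaration is held. (n) does not operate here (the Standing Declaration is not current), so (m) stands. Exception (d) stands.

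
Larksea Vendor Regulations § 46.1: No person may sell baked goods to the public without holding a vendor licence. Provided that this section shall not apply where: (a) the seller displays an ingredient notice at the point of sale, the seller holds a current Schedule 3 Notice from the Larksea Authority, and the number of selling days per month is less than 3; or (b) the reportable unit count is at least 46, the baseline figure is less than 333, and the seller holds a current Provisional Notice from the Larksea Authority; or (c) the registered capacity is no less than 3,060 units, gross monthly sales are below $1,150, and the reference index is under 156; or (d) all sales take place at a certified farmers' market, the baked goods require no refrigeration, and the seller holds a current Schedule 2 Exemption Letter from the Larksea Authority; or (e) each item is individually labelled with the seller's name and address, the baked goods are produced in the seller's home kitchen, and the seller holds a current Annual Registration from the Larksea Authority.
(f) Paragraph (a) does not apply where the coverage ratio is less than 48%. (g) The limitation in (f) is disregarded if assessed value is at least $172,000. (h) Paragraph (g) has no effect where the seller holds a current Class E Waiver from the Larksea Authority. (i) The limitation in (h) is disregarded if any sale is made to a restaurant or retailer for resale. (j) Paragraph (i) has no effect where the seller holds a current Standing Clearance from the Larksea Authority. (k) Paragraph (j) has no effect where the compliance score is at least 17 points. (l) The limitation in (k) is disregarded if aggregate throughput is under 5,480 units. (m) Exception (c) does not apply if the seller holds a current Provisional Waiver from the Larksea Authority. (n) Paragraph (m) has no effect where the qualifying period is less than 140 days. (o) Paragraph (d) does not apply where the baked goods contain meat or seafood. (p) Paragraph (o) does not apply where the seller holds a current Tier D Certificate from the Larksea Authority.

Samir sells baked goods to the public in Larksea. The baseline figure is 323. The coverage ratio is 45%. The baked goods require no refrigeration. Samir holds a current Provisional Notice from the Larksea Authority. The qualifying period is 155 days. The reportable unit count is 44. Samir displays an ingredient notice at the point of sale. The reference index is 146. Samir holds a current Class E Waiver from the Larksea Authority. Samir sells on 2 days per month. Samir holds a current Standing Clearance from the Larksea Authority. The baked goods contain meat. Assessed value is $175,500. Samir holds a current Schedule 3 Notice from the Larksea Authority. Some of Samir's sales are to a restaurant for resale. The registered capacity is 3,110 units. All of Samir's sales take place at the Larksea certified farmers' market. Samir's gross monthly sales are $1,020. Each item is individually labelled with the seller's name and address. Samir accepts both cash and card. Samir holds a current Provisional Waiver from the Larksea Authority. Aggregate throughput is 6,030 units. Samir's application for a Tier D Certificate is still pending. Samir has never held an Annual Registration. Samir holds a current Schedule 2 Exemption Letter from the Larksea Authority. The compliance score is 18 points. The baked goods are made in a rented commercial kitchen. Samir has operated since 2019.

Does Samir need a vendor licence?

No — exception (a) applies; Samir is not required to hold a vendor licence.

Exception (a): an ingredient notice is displayed; a current Schedule 3 Notice is held; the number of selling days per month is 2, less than the 3 limit — every condition holds. Considering the limiting provisions: (f) applies (the coverage ratio is 45%, less than the 48% limit), but is displaced by (g): (g) operates against (f): assessed value is $175,500, meeting the $172,000 threshold. (h) would limit (g) — a current Class E Waiver is held — but (i) sets (h) aside: (i) applies — some sales are to a restaurant for resale. (j) would limit (i) — a current Standing Clearance is held — but (k) sets (j) aside: (k) operates against (j): the compliance score is 18 points, meeting the 17 points threshold. (l) is inapplicable (aggregate throughput is 6,030 units, not under 5,480 units), so (k) stands. (a) remains available.
Exception (b) does not apply: the reportable unit count is 44, short of 46.
Exception (c) is satisfied on its face — the registered capacity is 3,110 units, meeting the 3,060 units threshold; gross monthly sales are $1,020, below the $1,150 limit; the reference index is 146, under the 156 limit. But applying paragraphs (m)–(n): (m) operates against (c): a current Provisional Waiver is held. (n) is inapplicable (the qualifying period is 155 days, not less than 140 days), so (m) stands. (c) is therefore removed.
Exception (d): all sales are at a certified farmers' market; the baked goods are shelf-stable; a current Schedule 2 Exemption Letter is held — every condition holds. Turning to paragraphs (o)–(p): (o) operates against (d): the baked goods contain meat. (p) is not engaged (there is no Tier D Certificate in force), so (o) stands. So (d) is unavailable.
Exception (e) fails — the baked goods are made in a commercial kitchen, not a home kitchen.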